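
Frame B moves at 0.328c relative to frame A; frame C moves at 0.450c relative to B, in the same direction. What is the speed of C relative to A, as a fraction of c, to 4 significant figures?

u ≈ 0.6779c

Compose boost 2: (0.450 + 0.328)/(1 + 0.450×0.328) = 0.7780/1.14760 = 0.6779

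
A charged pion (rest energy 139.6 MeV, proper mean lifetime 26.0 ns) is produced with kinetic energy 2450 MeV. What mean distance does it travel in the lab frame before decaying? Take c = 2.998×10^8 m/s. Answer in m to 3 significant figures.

d ≈ 144 m

γ = 1 + K/(m₀c²) = 1 + 2450/139.6 = 18.550
β = √(1 − 1/γ²) = 0.99855
Dilated lifetime: γτ₀ = 18.550 × 26.0 ns = 482.30 ns
d = βc·γτ₀ = 0.99855 × (2.998×10^8 m/s) × 4.8230×10^-7 s = 144 m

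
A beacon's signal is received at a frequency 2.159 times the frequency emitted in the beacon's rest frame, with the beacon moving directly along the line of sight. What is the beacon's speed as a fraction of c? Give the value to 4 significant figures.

f_obs/f_src = √((1+β)/(1−β)) = 2.159  ⇒  (1+β)/(1−β) = 4.66128
β = |1 − D²|/(1 + D²) = |1 − 4.66128|/(1 + 4.66128) = 0.6467

β ≈ 0.6467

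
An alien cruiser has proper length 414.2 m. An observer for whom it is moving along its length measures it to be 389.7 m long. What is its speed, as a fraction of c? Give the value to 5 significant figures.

β ≈ 0.33882

γ = L₀/L = 414.2/389.7 = 1.062869
β = √(1 − 1/γ²) = 0.33882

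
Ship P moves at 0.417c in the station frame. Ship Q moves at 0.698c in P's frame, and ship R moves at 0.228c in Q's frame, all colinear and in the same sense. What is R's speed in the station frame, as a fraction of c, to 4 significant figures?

u ≈ 0.9120c

Compose boost 2: (0.698 + 0.417)/(1 + 0.698×0.417) = 1.115/1.29107 = 0.863627
Compose boost 3: (0.228 + 0.863627)/(1 + 0.228×0.863627) = 1.09163/1.19691 = 0.9120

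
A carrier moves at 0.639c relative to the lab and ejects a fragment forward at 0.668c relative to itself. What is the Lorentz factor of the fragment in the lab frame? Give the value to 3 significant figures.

γ ≈ 2.49

u_lab = (0.668 + 0.639)/(1 + 0.668×0.639) = 1.307/1.42685 = 0.916003
γ = 1/√(1 − 0.916003²) = 2.49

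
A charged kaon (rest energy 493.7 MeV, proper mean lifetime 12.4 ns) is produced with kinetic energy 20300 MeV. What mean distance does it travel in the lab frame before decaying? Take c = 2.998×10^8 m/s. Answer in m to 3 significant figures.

γ = 1 + K/(m₀c²) = 1 + 20300/493.7 = 42.118
β = √(1 − 1/γ²) = 0.99972
Dilated lifetime: γτ₀ = 42.118 × 12.4 ns = 522.26 ns
d = βc·γτ₀ = 0.99972 × (2.998×10^8 m/s) × 5.2226×10^-7 s = 157 m

d ≈ 157 m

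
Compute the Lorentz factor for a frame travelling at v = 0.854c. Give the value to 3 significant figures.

γ ≈ 1.92

γ = 1/√(1 − β²) = 1/√(1 − 0.854²) = 1/√(0.27068) = 1.92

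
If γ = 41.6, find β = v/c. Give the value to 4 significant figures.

β = √(1 − 1/γ²) = √(1 − 1/41.6²) = √(0.999422) = 0.9997

β ≈ 0.9997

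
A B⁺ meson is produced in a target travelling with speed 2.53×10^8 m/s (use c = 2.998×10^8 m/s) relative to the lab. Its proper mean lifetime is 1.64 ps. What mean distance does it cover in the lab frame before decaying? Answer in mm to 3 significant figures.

d ≈ 0.773 mm

β = v/c = 2.53×10^8 / 2.998×10^8 = 0.84390
γ = 1/√(1 − 0.84390²) = 1.8639
Dilated lifetime: Δt = γτ₀ = 1.8639 × 1.64 ps = 3.0568 ps
d = vΔt = 0.84390c × 3.0568 ps = 2.5300×10^8 m/s × 3.0568×10^-12 s = 0.773 mm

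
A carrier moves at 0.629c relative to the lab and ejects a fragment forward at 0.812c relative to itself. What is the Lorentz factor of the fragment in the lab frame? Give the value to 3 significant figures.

γ ≈ 3.33

u_lab = (0.812 + 0.629)/(1 + 0.812×0.629) = 1.441/1.51075 = 0.953832
γ = 1/√(1 − 0.953832²) = 3.33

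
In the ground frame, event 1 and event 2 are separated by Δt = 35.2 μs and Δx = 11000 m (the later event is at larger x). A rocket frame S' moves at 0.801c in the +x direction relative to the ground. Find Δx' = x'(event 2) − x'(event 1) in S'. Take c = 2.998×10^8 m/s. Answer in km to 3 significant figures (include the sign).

γ = 1/√(1 − 0.801²) = 1.6704
Δx' = γ(Δx − vΔt) = 1.6704 × (11000 m − 0.801×(2.998×10^8 m/s)×35.2×10^-6 s)
= 1.6704 × (2547.1 m) = 4.25 km

Δx' ≈ 4.25 km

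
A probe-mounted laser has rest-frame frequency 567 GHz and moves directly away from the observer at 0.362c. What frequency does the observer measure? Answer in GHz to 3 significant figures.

f_obs ≈ 388 GHz

Relativistic Doppler: f_obs = f_src √((1−β)/(1+β))
= 567 × √(0.63800/1.3620) = 567 × 0.68442 = 388 GHz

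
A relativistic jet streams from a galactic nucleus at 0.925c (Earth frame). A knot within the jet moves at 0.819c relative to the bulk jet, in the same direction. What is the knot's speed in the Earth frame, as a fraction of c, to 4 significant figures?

Relativistic velocity addition: u = (u' + v)/(1 + u'v/c²)
= (0.819 + 0.925)/(1 + 0.819×0.925) = 1.744/1.75758 = 0.9923

u ≈ 0.9923c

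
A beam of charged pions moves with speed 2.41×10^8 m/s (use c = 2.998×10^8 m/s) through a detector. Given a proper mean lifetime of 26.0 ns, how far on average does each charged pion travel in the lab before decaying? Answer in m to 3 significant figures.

d ≈ 10.5 m

β = v/c = 2.41×10^8 / 2.998×10^8 = 0.80387
γ = 1/√(1 − 0.80387²) = 1.6812
Dilated lifetime: Δt = γτ₀ = 1.6812 × 26.0 ns = 43.712 ns
d = vΔt = 0.80387c × 43.712 ns = 2.4100×10^8 m/s × 4.3712×10^-8 s = 10.5 m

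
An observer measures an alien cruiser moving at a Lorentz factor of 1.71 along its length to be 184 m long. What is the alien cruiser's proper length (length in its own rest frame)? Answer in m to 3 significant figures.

γ = 1.71 (given)
L₀ = γL = 1.71 × 184 = 315 m

L₀ ≈ 315 m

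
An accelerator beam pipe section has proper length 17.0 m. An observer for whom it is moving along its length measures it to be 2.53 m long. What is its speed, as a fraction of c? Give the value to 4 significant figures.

β ≈ 0.9889

γ = L₀/L = 17.0/2.53 = 6.71937
β = √(1 − 1/γ²) = 0.9889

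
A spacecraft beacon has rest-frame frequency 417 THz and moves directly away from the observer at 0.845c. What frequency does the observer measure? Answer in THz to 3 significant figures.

f_obs ≈ 121 THz

Relativistic Doppler: f_obs = f_src √((1−β)/(1+β))
= 417 × √(0.15500/1.8450) = 417 × 0.28985 = 121 THz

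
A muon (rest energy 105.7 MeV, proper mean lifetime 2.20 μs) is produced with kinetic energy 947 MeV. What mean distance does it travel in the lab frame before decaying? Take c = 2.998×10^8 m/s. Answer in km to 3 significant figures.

γ = 1 + K/(m₀c²) = 1 + 947/105.7 = 9.9593
β = √(1 − 1/γ²) = 0.99495
Dilated lifetime: γτ₀ = 9.9593 × 2.20 μs = 21.911 μs
d = βc·γτ₀ = 0.99495 × (2.998×10^8 m/s) × 2.1911×10^-5 s = 6.54 km

d ≈ 6.54 km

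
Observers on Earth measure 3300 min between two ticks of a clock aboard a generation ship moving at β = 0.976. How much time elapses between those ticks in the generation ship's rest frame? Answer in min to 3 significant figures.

γ = 1/√(1 − 0.976²) = 4.5920
Proper time: τ₀ = Δt/γ = 3300/4.5920 = 719 min

τ₀ ≈ 719 min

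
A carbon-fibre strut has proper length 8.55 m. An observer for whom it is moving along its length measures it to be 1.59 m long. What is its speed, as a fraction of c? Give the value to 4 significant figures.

γ = L₀/L = 8.55/1.59 = 5.37736
β = √(1 − 1/γ²) = 0.9826

β ≈ 0.9826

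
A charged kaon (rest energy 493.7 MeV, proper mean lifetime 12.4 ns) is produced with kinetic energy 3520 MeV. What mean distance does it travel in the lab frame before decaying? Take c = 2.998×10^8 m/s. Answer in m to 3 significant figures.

γ = 1 + K/(m₀c²) = 1 + 3520/493.7 = 8.1298
β = √(1 − 1/γ²) = 0.99241
Dilated lifetime: γτ₀ = 8.1298 × 12.4 ns = 100.81 ns
d = βc·γτ₀ = 0.99241 × (2.998×10^8 m/s) × 1.0081×10^-7 s = 30.0 m

d ≈ 30.0 m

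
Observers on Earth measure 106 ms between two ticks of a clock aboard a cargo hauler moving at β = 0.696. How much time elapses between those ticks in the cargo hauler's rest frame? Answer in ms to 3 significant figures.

γ = 1/√(1 − 0.696²) = 1.3927
Proper time: τ₀ = Δt/γ = 106/1.3927 = 76.1 ms

τ₀ ≈ 76.1 ms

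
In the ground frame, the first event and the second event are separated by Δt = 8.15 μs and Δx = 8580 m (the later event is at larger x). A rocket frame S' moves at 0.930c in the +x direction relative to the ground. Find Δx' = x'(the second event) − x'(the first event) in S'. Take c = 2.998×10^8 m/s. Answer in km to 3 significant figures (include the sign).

Δx' ≈ 17.2 km

γ = 1/√(1 − 0.930²) = 2.7206
Δx' = γ(Δx − vΔt) = 2.7206 × (8580 m − 0.930×(2.998×10^8 m/s)×8.15×10^-6 s)
= 2.7206 × (6307.7 m) = 17.2 km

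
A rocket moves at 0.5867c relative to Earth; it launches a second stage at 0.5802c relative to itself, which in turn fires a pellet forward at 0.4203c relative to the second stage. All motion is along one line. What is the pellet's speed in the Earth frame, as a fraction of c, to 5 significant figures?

u ≈ 0.94506c

Compose boost 2: (0.5802 + 0.5867)/(1 + 0.5802×0.5867) = 1.1669/1.340403 = 0.8705589
Compose boost 3: (0.4203 + 0.8705589)/(1 + 0.4203×0.8705589) = 1.290859/1.365896 = 0.94506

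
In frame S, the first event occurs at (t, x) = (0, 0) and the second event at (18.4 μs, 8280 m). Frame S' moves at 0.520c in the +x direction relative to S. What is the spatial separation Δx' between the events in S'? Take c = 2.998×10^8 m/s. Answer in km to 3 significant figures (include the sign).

Δx' ≈ 6.34 km

γ = 1/√(1 − 0.520²) = 1.1707
Δx' = γ(Δx − vΔt) = 1.1707 × (8280 m − 0.520×(2.998×10^8 m/s)×18.4×10^-6 s)
= 1.1707 × (5411.5 m) = 6.34 km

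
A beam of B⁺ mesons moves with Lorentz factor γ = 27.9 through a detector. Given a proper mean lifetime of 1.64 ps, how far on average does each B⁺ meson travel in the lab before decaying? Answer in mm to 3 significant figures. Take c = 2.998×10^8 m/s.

β = √(1 − 1/γ²) = √(1 − 1/27.9²) = 0.99936
Dilated lifetime: Δt = γτ₀ = 27.9 × 1.64 ps = 45.756 ps
d = vΔt = 0.99936c × 45.756 ps = 2.9961×10^8 m/s × 4.5756×10^-11 s = 13.7 mm

d ≈ 13.7 mm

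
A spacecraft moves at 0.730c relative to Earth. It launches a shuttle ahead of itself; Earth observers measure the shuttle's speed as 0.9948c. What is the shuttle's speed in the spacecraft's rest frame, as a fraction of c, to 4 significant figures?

u' ≈ 0.9671c

Inverse velocity addition: u' = (u − v)/(1 − uv/c²)
= (0.9948 − 0.730)/(1 − 0.9948×0.730) = 0.2648/0.273796 = 0.9671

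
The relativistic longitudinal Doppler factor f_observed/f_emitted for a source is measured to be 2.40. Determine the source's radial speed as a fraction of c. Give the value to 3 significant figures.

f_obs/f_src = √((1+β)/(1−β)) = 2.40  ⇒  (1+β)/(1−β) = 5.7600
β = |1 − D²|/(1 + D²) = |1 − 5.7600|/(1 + 5.7600) = 0.704

β ≈ 0.704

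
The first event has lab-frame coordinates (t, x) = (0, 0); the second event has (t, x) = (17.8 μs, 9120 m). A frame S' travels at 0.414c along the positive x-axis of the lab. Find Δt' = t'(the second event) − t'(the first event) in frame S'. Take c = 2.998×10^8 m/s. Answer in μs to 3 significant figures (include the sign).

Δt' ≈ 5.72 μs

γ = 1/√(1 − 0.414²) = 1.0986
Δt' = γ(Δt − vΔx/c²) = 1.0986 × (17.8 μs − 0.414×9120 m / (2.998×10^8 m/s))
= 1.0986 × (5.2060 μs) = 5.72 μs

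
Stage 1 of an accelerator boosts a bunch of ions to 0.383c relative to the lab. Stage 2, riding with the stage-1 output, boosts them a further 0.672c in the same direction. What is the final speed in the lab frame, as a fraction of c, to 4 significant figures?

Compose boost 2: (0.672 + 0.383)/(1 + 0.672×0.383) = 1.055/1.25738 = 0.8390

u ≈ 0.8390c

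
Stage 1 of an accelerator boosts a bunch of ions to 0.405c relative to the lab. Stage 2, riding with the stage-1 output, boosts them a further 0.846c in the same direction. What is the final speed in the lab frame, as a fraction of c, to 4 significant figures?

u ≈ 0.9318c

Compose boost 2: (0.846 + 0.405)/(1 + 0.846×0.405) = 1.251/1.34263 = 0.9318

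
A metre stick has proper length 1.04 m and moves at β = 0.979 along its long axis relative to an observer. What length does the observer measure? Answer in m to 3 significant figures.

L ≈ 0.212 m

γ = 1/√(1 − 0.979²) = 4.9053
Length contraction: L = L₀/γ = 1.04/4.9053 = 0.212 m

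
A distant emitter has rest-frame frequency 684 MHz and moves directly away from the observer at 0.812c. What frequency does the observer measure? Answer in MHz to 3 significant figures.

f_obs ≈ 220 MHz

Relativistic Doppler: f_obs = f_src √((1−β)/(1+β))
= 684 × √(0.18800/1.8120) = 684 × 0.32211 = 220 MHz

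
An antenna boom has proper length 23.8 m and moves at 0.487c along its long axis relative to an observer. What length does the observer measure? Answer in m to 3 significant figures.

γ = 1/√(1 − 0.487²) = 1.1449
Length contraction: L = L₀/γ = 23.8/1.1449 = 20.8 m

L ≈ 20.8 m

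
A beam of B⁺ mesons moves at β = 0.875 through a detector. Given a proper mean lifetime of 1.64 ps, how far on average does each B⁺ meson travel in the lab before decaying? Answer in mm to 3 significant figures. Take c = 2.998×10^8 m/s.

γ = 1/√(1 − 0.875²) = 2.0656
Dilated lifetime: Δt = γτ₀ = 2.0656 × 1.64 ps = 3.3876 ps
d = vΔt = 0.875c × 3.3876 ps = 2.6232×10^8 m/s × 3.3876×10^-12 s = 0.889 mm

d ≈ 0.889 mm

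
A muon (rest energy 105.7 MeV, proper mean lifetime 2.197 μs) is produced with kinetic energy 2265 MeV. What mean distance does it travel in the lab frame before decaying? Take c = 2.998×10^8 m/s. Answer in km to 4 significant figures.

d ≈ 14.76 km

γ = 1 + K/(m₀c²) = 1 + 2265/105.7 = 22.4286
β = √(1 − 1/γ²) = 0.999006
Dilated lifetime: γτ₀ = 22.4286 × 2.197 μs = 49.2756 μs
d = βc·γτ₀ = 0.999006 × (2.998×10^8 m/s) × 4.92756×10^-5 s = 14.76 km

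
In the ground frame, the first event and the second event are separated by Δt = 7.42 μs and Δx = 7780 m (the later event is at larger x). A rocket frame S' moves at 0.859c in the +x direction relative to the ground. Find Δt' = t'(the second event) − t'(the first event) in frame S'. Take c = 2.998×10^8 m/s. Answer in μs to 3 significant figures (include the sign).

Δt' ≈ -29.0 μs

γ = 1/√(1 − 0.859²) = 1.9532
Δt' = γ(Δt − vΔx/c²) = 1.9532 × (7.42 μs − 0.859×7780 m / (2.998×10^8 m/s))
= 1.9532 × (-14.872 μs) = -29.0 μs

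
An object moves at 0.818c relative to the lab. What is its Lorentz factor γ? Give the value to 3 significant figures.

γ ≈ 1.74

γ = 1/√(1 − β²) = 1/√(1 − 0.818²) = 1/√(0.33088) = 1.74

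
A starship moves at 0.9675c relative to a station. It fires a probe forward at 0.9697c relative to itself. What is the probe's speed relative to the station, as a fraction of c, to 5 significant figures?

u ≈ 0.99949c

Relativistic velocity addition: u = (u' + v)/(1 + u'v/c²)
= (0.9697 + 0.9675)/(1 + 0.9697×0.9675) = 1.9372/1.938185 = 0.99949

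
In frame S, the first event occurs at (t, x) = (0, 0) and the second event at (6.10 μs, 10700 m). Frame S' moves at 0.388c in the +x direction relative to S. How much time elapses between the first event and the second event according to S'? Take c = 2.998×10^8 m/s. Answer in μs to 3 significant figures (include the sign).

γ = 1/√(1 − 0.388²) = 1.0850
Δt' = γ(Δt − vΔx/c²) = 1.0850 × (6.10 μs − 0.388×10700 m / (2.998×10^8 m/s))
= 1.0850 × (-7.7479 μs) = -8.41 μs

Δt' ≈ -8.41 μs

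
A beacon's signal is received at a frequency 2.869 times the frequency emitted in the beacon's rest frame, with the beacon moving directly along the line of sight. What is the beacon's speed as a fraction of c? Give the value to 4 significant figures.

β ≈ 0.7833

f_obs/f_src = √((1+β)/(1−β)) = 2.869  ⇒  (1+β)/(1−β) = 8.23116
β = |1 − D²|/(1 + D²) = |1 − 8.23116|/(1 + 8.23116) = 0.7833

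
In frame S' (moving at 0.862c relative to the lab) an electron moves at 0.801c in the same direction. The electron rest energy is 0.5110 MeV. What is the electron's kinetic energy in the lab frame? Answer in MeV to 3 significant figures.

K ≈ 2.34 MeV

u_lab = (0.801 + 0.862)/(1 + 0.801×0.862) = 0.983755
γ = 1/√(1 − 0.983755²) = 5.5705
K = (γ − 1)m₀c² = (5.5705 − 1) × 0.5110 = 4.5705 × 0.5110 = 2.34 MeV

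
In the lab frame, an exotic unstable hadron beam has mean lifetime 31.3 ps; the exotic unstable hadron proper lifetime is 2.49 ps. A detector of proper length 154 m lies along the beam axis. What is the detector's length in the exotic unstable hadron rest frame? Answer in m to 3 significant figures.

L ≈ 12.3 m

Time dilation ⇒ γ = Δt/τ₀ = 31.3/2.49 = 12.570
Length contraction: L = L₀/γ = 154/12.570 = 12.3 m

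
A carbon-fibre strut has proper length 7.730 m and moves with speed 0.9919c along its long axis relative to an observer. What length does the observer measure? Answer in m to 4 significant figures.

γ = 1/√(1 − 0.9919²) = 7.87270
Length contraction: L = L₀/γ = 7.730/7.87270 = 0.9819 m

L ≈ 0.9819 m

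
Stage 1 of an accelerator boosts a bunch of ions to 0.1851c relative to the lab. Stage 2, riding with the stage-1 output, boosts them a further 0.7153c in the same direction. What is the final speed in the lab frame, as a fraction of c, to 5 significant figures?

u ≈ 0.79512c

Compose boost 2: (0.7153 + 0.1851)/(1 + 0.7153×0.1851) = 0.90040/1.132402 = 0.79512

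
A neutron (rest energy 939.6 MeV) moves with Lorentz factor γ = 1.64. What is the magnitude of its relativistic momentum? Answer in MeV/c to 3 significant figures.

β = √(1 − 1/γ²) = √(1 − 1/1.64²) = 0.79259
p = γβm₀c = 1.64 × 0.79259 × 939.6 MeV/c = 1220 MeV/c

p ≈ 1220 MeV/c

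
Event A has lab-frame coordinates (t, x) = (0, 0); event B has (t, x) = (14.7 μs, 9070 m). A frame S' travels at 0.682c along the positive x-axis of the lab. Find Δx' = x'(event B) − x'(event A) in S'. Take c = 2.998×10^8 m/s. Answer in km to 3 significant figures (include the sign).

γ = 1/√(1 − 0.682²) = 1.3673
Δx' = γ(Δx − vΔt) = 1.3673 × (9070 m − 0.682×(2.998×10^8 m/s)×14.7×10^-6 s)
= 1.3673 × (6064.4 m) = 8.29 km

Δx' ≈ 8.29 km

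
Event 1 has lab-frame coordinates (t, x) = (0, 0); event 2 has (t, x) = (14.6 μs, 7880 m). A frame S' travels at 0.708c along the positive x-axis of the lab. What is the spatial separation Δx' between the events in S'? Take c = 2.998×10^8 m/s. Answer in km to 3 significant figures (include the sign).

γ = 1/√(1 − 0.708²) = 1.4160
Δx' = γ(Δx − vΔt) = 1.4160 × (7880 m − 0.708×(2.998×10^8 m/s)×14.6×10^-6 s)
= 1.4160 × (4781.0 m) = 6.77 km

Δx' ≈ 6.77 km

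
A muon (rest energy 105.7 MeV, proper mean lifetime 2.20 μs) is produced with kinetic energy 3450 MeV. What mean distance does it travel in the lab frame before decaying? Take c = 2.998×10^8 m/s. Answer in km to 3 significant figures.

γ = 1 + K/(m₀c²) = 1 + 3450/105.7 = 33.640
β = √(1 − 1/γ²) = 0.99956
Dilated lifetime: γτ₀ = 33.640 × 2.20 μs = 74.007 μs
d = βc·γτ₀ = 0.99956 × (2.998×10^8 m/s) × 7.4007×10^-5 s = 22.2 km

d ≈ 22.2 km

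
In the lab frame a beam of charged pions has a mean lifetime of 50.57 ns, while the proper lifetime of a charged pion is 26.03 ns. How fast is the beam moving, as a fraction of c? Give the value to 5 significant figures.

β ≈ 0.85735

γ = Δt/τ₀ = 50.57/26.03 = 1.942758
β = √(1 − 1/γ²) = √(1 − 1/1.942758²) = 0.85735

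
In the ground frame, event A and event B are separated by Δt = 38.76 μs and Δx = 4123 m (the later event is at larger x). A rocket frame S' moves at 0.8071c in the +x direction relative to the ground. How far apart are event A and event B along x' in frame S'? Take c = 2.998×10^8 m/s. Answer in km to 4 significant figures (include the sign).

Δx' ≈ -8.902 km

γ = 1/√(1 − 0.8071²) = 1.69372
Δx' = γ(Δx − vΔt) = 1.69372 × (4123 m − 0.8071×(2.998×10^8 m/s)×38.76×10^-6 s)
= 1.69372 × (-5255.70 m) = -8.902 km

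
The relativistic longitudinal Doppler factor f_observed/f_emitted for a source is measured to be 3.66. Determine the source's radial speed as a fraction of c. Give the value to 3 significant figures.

β ≈ 0.861

f_obs/f_src = √((1+β)/(1−β)) = 3.66  ⇒  (1+β)/(1−β) = 13.396
β = |1 − D²|/(1 + D²) = |1 − 13.396|/(1 + 13.396) = 0.861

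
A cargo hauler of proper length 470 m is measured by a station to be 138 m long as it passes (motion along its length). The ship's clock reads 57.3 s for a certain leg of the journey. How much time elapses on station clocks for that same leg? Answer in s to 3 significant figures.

Δt ≈ 195 s

Length contraction ⇒ γ = L₀/L = 470/138 = 3.4058
Time dilation: Δt = γτ₀ = 3.4058 × 57.3 s = 195 s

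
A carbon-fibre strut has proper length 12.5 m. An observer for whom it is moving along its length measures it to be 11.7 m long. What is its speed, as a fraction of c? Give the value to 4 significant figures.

γ = L₀/L = 12.5/11.7 = 1.06838
β = √(1 − 1/γ²) = 0.3520

β ≈ 0.3520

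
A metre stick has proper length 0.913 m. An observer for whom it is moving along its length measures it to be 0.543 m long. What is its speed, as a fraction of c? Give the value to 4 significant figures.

γ = L₀/L = 0.913/0.543 = 1.68140
β = √(1 − 1/γ²) = 0.8039

β ≈ 0.8039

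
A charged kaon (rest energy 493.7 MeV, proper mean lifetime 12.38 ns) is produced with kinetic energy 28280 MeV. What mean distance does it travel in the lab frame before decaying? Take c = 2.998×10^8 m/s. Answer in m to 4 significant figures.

γ = 1 + K/(m₀c²) = 1 + 28280/493.7 = 58.2818
β = √(1 − 1/γ²) = 0.999853
Dilated lifetime: γτ₀ = 58.2818 × 12.38 ns = 721.528 ns
d = βc·γτ₀ = 0.999853 × (2.998×10^8 m/s) × 7.21528×10^-7 s = 216.3 m

d ≈ 216.3 m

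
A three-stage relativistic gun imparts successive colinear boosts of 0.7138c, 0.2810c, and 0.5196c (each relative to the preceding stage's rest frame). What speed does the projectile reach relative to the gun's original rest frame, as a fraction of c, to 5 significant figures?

u ≈ 0.94244c

Compose boost 2: (0.2810 + 0.7138)/(1 + 0.2810×0.7138) = 0.99480/1.200578 = 0.8286010
Compose boost 3: (0.5196 + 0.8286010)/(1 + 0.5196×0.8286010) = 1.348201/1.430541 = 0.94244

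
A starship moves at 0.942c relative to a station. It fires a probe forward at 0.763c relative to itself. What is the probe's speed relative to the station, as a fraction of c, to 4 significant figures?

Relativistic velocity addition: u = (u' + v)/(1 + u'v/c²)
= (0.763 + 0.942)/(1 + 0.763×0.942) = 1.705/1.71875 = 0.9920

u ≈ 0.9920c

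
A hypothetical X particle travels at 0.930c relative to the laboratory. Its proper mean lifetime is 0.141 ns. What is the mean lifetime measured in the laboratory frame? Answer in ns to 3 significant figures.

γ = 1/√(1 − 0.930²) = 2.7206
Time dilation: Δt = γτ₀ = 2.7206 × 0.141 ns = 0.384 ns

Δt ≈ 0.384 ns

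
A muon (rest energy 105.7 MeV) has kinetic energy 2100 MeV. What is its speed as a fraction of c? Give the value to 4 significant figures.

γ = 1 + K/(m₀c²) = 1 + 2100/105.7 = 20.8675
β = √(1 − 1/γ²) = 0.9989

β ≈ 0.9989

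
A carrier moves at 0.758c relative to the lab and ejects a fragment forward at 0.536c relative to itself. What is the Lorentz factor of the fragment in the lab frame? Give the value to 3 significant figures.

u_lab = (0.536 + 0.758)/(1 + 0.536×0.758) = 1.294/1.40629 = 0.920153
γ = 1/√(1 − 0.920153²) = 2.55

γ ≈ 2.55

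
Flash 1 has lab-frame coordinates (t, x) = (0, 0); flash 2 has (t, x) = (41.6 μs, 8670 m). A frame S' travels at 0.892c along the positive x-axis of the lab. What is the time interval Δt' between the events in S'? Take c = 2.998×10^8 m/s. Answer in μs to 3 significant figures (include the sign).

Δt' ≈ 35.0 μs

γ = 1/√(1 − 0.892²) = 2.2122
Δt' = γ(Δt − vΔx/c²) = 2.2122 × (41.6 μs − 0.892×8670 m / (2.998×10^8 m/s))
= 2.2122 × (15.804 μs) = 35.0 μs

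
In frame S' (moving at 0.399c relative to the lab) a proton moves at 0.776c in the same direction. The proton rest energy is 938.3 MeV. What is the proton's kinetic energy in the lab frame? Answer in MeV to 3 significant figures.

K ≈ 1190 MeV

u_lab = (0.776 + 0.399)/(1 + 0.776×0.399) = 0.897204
γ = 1/√(1 − 0.897204²) = 2.2644
K = (γ − 1)m₀c² = (2.2644 − 1) × 938.3 = 1.2644 × 938.3 = 1190 MeV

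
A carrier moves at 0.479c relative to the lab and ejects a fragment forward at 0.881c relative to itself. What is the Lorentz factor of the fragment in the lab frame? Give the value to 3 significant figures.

γ ≈ 3.42

u_lab = (0.881 + 0.479)/(1 + 0.881×0.479) = 1.360/1.42200 = 0.956400
γ = 1/√(1 − 0.956400²) = 3.42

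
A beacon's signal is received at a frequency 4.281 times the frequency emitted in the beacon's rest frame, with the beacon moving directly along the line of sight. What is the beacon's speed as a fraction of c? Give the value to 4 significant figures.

f_obs/f_src = √((1+β)/(1−β)) = 4.281  ⇒  (1+β)/(1−β) = 18.3270
β = |1 − D²|/(1 + D²) = |1 − 18.3270|/(1 + 18.3270) = 0.8965

β ≈ 0.8965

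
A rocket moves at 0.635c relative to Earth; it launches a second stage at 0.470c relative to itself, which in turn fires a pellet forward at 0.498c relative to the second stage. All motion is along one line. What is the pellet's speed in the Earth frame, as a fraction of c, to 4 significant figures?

Compose boost 2: (0.470 + 0.635)/(1 + 0.470×0.635) = 1.105/1.29845 = 0.851015
Compose boost 3: (0.498 + 0.851015)/(1 + 0.498×0.851015) = 1.34901/1.42381 = 0.9475

u ≈ 0.9475c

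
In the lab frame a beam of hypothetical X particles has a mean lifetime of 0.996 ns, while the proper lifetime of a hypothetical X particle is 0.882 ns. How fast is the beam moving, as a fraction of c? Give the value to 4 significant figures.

β ≈ 0.4646

γ = Δt/τ₀ = 0.996/0.882 = 1.12925
β = √(1 − 1/γ²) = √(1 − 1/1.12925²) = 0.4646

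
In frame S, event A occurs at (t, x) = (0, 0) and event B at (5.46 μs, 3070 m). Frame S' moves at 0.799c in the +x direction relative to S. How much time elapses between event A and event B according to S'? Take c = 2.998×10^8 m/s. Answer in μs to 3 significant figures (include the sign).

γ = 1/√(1 − 0.799²) = 1.6630
Δt' = γ(Δt − vΔx/c²) = 1.6630 × (5.46 μs − 0.799×3070 m / (2.998×10^8 m/s))
= 1.6630 × (-2.7219 μs) = -4.53 μs

Δt' ≈ -4.53 μs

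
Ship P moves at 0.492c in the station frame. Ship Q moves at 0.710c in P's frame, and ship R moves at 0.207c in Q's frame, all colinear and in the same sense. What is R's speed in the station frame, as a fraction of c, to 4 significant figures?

Compose boost 2: (0.710 + 0.492)/(1 + 0.710×0.492) = 1.202/1.34932 = 0.890819
Compose boost 3: (0.207 + 0.890819)/(1 + 0.207×0.890819) = 1.09782/1.18440 = 0.9269

u ≈ 0.9269c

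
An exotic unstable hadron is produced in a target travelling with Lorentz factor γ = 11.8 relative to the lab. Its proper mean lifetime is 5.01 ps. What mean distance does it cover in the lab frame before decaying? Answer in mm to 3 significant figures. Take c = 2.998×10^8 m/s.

β = √(1 − 1/γ²) = √(1 − 1/11.8²) = 0.99640
Dilated lifetime: Δt = γτ₀ = 11.8 × 5.01 ps = 59.118 ps
d = vΔt = 0.99640c × 59.118 ps = 2.9872×10^8 m/s × 5.9118×10^-11 s = 17.7 mm

d ≈ 17.7 mm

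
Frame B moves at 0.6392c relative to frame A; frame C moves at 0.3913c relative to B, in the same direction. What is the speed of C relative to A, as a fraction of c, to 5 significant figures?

Compose boost 2: (0.3913 + 0.6392)/(1 + 0.3913×0.6392) = 1.0305/1.250119 = 0.82432

u ≈ 0.82432c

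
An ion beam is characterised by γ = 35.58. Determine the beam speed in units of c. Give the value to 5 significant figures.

β = √(1 − 1/γ²) = √(1 − 1/35.58²) = √(0.9992101) = 0.99960

β ≈ 0.99960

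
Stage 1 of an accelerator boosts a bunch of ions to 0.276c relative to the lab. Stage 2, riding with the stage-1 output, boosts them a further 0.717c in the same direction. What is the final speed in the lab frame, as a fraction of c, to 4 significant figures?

Compose boost 2: (0.717 + 0.276)/(1 + 0.717×0.276) = 0.9930/1.19789 = 0.8290

u ≈ 0.8290c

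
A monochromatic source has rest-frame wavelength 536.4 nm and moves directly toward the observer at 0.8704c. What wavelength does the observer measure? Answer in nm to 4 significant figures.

λ_obs ≈ 141.2 nm

Relativistic Doppler: λ_obs = λ_src √((1−β)/(1+β))
= 536.4 × √(0.129600/1.87040) = 536.4 × 0.263230 = 141.2 nm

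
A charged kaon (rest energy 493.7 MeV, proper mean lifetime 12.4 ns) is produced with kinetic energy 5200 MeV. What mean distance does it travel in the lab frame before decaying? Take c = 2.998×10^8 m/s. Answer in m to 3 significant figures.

d ≈ 42.7 m

γ = 1 + K/(m₀c²) = 1 + 5200/493.7 = 11.533
β = √(1 − 1/γ²) = 0.99623
Dilated lifetime: γτ₀ = 11.533 × 12.4 ns = 143.01 ns
d = βc·γτ₀ = 0.99623 × (2.998×10^8 m/s) × 1.4301×10^-7 s = 42.7 m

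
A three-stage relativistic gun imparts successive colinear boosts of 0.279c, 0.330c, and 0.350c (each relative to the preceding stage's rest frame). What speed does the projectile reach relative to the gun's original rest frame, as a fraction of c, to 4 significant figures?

u ≈ 0.7594c

Compose boost 2: (0.330 + 0.279)/(1 + 0.330×0.279) = 0.6090/1.09207 = 0.557657
Compose boost 3: (0.350 + 0.557657)/(1 + 0.350×0.557657) = 0.907657/1.19518 = 0.7594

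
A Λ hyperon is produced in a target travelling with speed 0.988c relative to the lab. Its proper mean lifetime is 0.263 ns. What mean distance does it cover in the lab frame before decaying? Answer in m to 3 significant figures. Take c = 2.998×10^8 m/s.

γ = 1/√(1 − 0.988²) = 6.4744
Dilated lifetime: Δt = γτ₀ = 6.4744 × 0.263 ns = 1.7028 ns
d = vΔt = 0.988c × 1.7028 ns = 2.9620×10^8 m/s × 1.7028×10^-9 s = 0.504 m

d ≈ 0.504 m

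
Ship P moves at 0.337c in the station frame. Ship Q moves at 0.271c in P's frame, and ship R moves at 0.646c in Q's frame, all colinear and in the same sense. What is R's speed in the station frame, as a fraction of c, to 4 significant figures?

Compose boost 2: (0.271 + 0.337)/(1 + 0.271×0.337) = 0.6080/1.09133 = 0.557120
Compose boost 3: (0.646 + 0.557120)/(1 + 0.646×0.557120) = 1.20312/1.35990 = 0.8847

u ≈ 0.8847c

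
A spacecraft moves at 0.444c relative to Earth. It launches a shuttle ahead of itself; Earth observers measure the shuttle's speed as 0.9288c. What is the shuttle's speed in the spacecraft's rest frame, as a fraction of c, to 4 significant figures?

u' ≈ 0.8250c

Inverse velocity addition: u' = (u − v)/(1 − uv/c²)
= (0.9288 − 0.444)/(1 − 0.9288×0.444) = 0.4848/0.587613 = 0.8250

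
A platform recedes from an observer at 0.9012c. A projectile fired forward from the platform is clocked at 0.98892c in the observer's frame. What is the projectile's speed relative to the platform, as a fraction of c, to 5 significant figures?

u' ≈ 0.80636c

Inverse velocity addition: u' = (u − v)/(1 − uv/c²)
= (0.98892 − 0.9012)/(1 − 0.98892×0.9012) = 0.087720/0.1087853 = 0.80636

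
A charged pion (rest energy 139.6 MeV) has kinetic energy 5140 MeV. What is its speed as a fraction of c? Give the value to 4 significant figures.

γ = 1 + K/(m₀c²) = 1 + 5140/139.6 = 37.8195
β = √(1 − 1/γ²) = 0.9997

β ≈ 0.9997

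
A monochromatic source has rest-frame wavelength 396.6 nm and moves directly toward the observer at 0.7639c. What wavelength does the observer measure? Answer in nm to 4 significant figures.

λ_obs ≈ 145.1 nm

Relativistic Doppler: λ_obs = λ_src √((1−β)/(1+β))
= 396.6 × √(0.236100/1.76390) = 396.6 × 0.365857 = 145.1 nm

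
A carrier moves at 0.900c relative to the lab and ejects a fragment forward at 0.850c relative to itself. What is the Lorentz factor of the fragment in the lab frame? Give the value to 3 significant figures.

u_lab = (0.850 + 0.900)/(1 + 0.850×0.900) = 1.750/1.76500 = 0.991501
γ = 1/√(1 − 0.991501²) = 7.69

γ ≈ 7.69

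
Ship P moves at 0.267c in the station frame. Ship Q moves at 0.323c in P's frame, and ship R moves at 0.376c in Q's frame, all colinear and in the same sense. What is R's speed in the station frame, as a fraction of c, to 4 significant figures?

Compose boost 2: (0.323 + 0.267)/(1 + 0.323×0.267) = 0.5900/1.08624 = 0.543158
Compose boost 3: (0.376 + 0.543158)/(1 + 0.376×0.543158) = 0.919158/1.20423 = 0.7633

u ≈ 0.7633c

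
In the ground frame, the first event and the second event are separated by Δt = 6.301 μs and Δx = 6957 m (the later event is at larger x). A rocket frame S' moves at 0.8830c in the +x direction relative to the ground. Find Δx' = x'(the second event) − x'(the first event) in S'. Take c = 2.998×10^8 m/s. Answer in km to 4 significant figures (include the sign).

Δx' ≈ 11.27 km

γ = 1/√(1 − 0.8830²) = 2.13050
Δx' = γ(Δx − vΔt) = 2.13050 × (6957 m − 0.8830×(2.998×10^8 m/s)×6.301×10^-6 s)
= 2.13050 × (5288.98 m) = 11.27 km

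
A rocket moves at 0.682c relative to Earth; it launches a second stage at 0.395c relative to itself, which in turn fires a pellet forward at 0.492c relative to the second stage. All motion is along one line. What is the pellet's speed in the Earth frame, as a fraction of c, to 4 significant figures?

u ≈ 0.9457c

Compose boost 2: (0.395 + 0.682)/(1 + 0.395×0.682) = 1.077/1.26939 = 0.848439
Compose boost 3: (0.492 + 0.848439)/(1 + 0.492×0.848439) = 1.34044/1.41743 = 0.9457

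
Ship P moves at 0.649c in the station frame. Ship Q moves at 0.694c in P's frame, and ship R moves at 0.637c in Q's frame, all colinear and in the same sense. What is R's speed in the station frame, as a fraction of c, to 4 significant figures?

u ≈ 0.9831c

Compose boost 2: (0.694 + 0.649)/(1 + 0.694×0.649) = 1.343/1.45041 = 0.925948
Compose boost 3: (0.637 + 0.925948)/(1 + 0.637×0.925948) = 1.56295/1.58983 = 0.9831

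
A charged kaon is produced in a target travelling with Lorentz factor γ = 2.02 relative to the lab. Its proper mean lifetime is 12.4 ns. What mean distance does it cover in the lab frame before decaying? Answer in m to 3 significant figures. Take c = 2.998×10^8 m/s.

d ≈ 6.52 m

β = √(1 − 1/γ²) = √(1 − 1/2.02²) = 0.86886
Dilated lifetime: Δt = γτ₀ = 2.02 × 12.4 ns = 25.048 ns
d = vΔt = 0.86886c × 25.048 ns = 2.6049×10^8 m/s × 2.5048×10^-8 s = 6.52 m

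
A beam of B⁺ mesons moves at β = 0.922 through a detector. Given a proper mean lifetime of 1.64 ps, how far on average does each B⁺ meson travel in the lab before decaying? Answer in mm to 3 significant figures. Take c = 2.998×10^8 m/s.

d ≈ 1.17 mm

γ = 1/√(1 − 0.922²) = 2.5827
Dilated lifetime: Δt = γτ₀ = 2.5827 × 1.64 ps = 4.2356 ps
d = vΔt = 0.922c × 4.2356 ps = 2.7642×10^8 m/s × 4.2356×10^-12 s = 1.17 mm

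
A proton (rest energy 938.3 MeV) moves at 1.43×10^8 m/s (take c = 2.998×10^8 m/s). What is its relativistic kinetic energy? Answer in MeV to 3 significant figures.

K ≈ 129 MeV

β = v/c = 1.43×10^8 / 2.998×10^8 = 0.47698
γ = 1/√(1 − 0.47698²) = 1.1378
K = (γ − 1)m₀c² = (1.1378 − 1) × 938.3 MeV = 0.13777 × 938.3 MeV = 129 MeV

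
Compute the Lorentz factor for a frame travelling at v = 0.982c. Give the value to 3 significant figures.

γ ≈ 5.29

γ = 1/√(1 − β²) = 1/√(1 − 0.982²) = 1/√(0.035676) = 5.29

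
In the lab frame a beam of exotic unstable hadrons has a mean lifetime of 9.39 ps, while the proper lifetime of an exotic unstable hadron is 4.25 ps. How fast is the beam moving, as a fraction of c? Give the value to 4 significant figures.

β ≈ 0.8917

γ = Δt/τ₀ = 9.39/4.25 = 2.20941
β = √(1 − 1/γ²) = √(1 − 1/2.20941²) = 0.8917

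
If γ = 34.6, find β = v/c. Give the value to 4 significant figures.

β ≈ 0.9996

β = √(1 − 1/γ²) = √(1 − 1/34.6²) = √(0.999165) = 0.9996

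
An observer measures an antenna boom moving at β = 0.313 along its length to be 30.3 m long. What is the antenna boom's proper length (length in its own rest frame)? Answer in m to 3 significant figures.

L₀ ≈ 31.9 m

γ = 1/√(1 − 0.313²) = 1.0529
L₀ = γL = 1.0529 × 30.3 = 31.9 m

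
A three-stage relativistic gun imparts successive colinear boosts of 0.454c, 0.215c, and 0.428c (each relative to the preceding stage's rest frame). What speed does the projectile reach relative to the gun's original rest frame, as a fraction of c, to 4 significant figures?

Compose boost 2: (0.215 + 0.454)/(1 + 0.215×0.454) = 0.6690/1.09761 = 0.609506
Compose boost 3: (0.428 + 0.609506)/(1 + 0.428×0.609506) = 1.03751/1.26087 = 0.8229

u ≈ 0.8229c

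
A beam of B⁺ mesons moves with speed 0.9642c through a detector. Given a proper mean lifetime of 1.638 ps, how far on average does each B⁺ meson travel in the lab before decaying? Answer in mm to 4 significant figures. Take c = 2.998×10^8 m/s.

d ≈ 1.786 mm

γ = 1/√(1 − 0.9642²) = 3.77108
Dilated lifetime: Δt = γτ₀ = 3.77108 × 1.638 ps = 6.17703 ps
d = vΔt = 0.9642c × 6.17703 ps = 2.89067×10^8 m/s × 6.17703×10^-12 s = 1.786 mm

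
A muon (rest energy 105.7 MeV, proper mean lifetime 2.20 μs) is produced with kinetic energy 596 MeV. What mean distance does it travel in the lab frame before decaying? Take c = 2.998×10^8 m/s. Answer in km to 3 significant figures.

γ = 1 + K/(m₀c²) = 1 + 596/105.7 = 6.6386
β = √(1 − 1/γ²) = 0.98859
Dilated lifetime: γτ₀ = 6.6386 × 2.20 μs = 14.605 μs
d = βc·γτ₀ = 0.98859 × (2.998×10^8 m/s) × 1.4605×10^-5 s = 4.33 km

d ≈ 4.33 km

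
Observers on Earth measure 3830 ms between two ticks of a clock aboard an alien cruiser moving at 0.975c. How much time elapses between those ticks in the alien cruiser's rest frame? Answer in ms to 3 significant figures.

τ₀ ≈ 851 ms

γ = 1/√(1 − 0.975²) = 4.5004
Proper time: τ₀ = Δt/γ = 3830/4.5004 = 851 ms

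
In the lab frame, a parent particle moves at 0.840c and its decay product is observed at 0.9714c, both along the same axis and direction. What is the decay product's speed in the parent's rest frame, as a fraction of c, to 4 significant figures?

u' ≈ 0.7140c

Inverse velocity addition: u' = (u − v)/(1 − uv/c²)
= (0.9714 − 0.840)/(1 − 0.9714×0.840) = 0.1314/0.184024 = 0.7140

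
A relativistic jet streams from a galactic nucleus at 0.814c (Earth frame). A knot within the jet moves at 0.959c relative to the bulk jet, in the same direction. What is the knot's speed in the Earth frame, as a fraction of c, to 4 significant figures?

u ≈ 0.9957c

Relativistic velocity addition: u = (u' + v)/(1 + u'v/c²)
= (0.959 + 0.814)/(1 + 0.959×0.814) = 1.773/1.78063 = 0.9957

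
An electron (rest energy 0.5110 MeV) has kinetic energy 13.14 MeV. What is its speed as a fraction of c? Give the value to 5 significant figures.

β ≈ 0.99930

γ = 1 + K/(m₀c²) = 1 + 13.14/0.5110 = 26.71429
β = √(1 − 1/γ²) = 0.99930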